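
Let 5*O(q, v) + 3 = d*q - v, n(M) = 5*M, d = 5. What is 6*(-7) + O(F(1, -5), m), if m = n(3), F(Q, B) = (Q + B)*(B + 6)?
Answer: -248/5 ≈ -49.600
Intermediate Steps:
F(Q, B) = (6 + B)*(B + Q) (F(Q, B) = (B + Q)*(6 + B) = (6 + B)*(B + Q))
m = 15 (m = 5*3 = 15)
O(q, v) = -⅗ + q - v/5 (O(q, v) = -⅗ + (5*q - v)/5 = -⅗ + (-v + 5*q)/5 = -⅗ + (q - v/5) = -⅗ + q - v/5)
6*(-7) + O(F(1, -5), m) = 6*(-7) + (-⅗ + ((-5)² + 6*(-5) + 6*1 - 5*1) - ⅕*15) = -42 + (-⅗ + (25 - 30 + 6 - 5) - 3) = -42 + (-⅗ - 4 - 3) = -42 - 38/5 = -248/5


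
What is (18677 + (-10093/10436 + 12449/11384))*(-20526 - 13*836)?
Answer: -8707544103790675/14850428 ≈ -5.8635e+8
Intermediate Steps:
(18677 + (-10093/10436 + 12449/11384))*(-20526 - 13*836) = (18677 + (-10093*1/10436 + 12449*(1/11384)))*(-20526 - 10868) = (18677 + (-10093/10436 + 12449/11384))*(-31394) = (18677 + 3754763/29700856)*(-31394) = (554726642275/29700856)*(-31394) = -8707544103790675/14850428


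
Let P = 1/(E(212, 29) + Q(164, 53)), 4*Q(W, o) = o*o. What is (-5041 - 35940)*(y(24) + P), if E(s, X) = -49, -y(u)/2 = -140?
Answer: -29983502764/2613 ≈ -1.1475e+7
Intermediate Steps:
y(u) = 280 (y(u) = -2*(-140) = 280)
Q(W, o) = o**2/4 (Q(W, o) = (o*o)/4 = o**2/4)
P = 4/2613 (P = 1/(-49 + (1/4)*53**2) = 1/(-49 + (1/4)*2809) = 1/(-49 + 2809/4) = 1/(2613/4) = 4/2613 ≈ 0.0015308)
(-5041 - 35940)*(y(24) + P) = (-5041 - 35940)*(280 + 4/2613) = -40981*731644/2613 = -29983502764/2613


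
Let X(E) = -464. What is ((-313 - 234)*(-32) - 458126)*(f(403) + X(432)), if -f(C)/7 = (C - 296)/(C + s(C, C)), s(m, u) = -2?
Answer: 82313917686/401 ≈ 2.0527e+8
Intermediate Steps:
f(C) = -7*(-296 + C)/(-2 + C) (f(C) = -7*(C - 296)/(C - 2) = -7*(-296 + C)/(-2 + C))
((-313 - 234)*(-32) - 458126)*(f(403) + X(432)) = ((-313 - 234)*(-32) - 458126)*(7*(296 - 1*403)/(-2 + 403) - 464) = (-547*(-32) - 458126)*(7*(296 - 403)/401 - 464) = (17504 - 458126)*(7*(1/401)*(-107) - 464) = -440622*(-749/401 - 464) = -440622*(-186813/401) = 82313917686/401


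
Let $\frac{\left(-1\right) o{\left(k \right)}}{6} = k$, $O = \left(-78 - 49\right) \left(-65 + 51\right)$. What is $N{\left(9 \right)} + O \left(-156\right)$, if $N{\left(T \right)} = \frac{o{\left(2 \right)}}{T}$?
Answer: $- \frac{832108}{3} \approx -2.7737 \cdot 10^{5}$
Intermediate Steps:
$O = 1778$ ($O = \left(-127\right) \left(-14\right) = 1778$)
$o{\left(k \right)} = - 6 k$
$N{\left(T \right)} = - \frac{12}{T}$ ($N{\left(T \right)} = \frac{\left(-6\right) 2}{T} = - \frac{12}{T}$)
$N{\left(9 \right)} + O \left(-156\right) = - \frac{12}{9} + 1778 \left(-156\right) = \left(-12\right) \frac{1}{9} - 277368 = - \frac{4}{3} - 277368 = - \frac{832108}{3}$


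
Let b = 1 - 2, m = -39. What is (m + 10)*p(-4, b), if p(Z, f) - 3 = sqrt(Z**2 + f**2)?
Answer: -87 - 29*sqrt(17) ≈ -206.57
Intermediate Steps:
b = -1
p(Z, f) = 3 + sqrt(Z**2 + f**2)
(m + 10)*p(-4, b) = (-39 + 10)*(3 + sqrt((-4)**2 + (-1)**2)) = -29*(3 + sqrt(16 + 1)) = -29*(3 + sqrt(17)) = -87 - 29*sqrt(17)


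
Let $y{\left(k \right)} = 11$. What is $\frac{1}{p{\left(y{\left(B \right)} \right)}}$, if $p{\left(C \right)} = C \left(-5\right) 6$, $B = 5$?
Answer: $- \frac{1}{330} \approx -0.0030303$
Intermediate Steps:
$p{\left(C \right)} = - 30 C$ ($p{\left(C \right)} = - 5 C 6 = - 30 C$)
$\frac{1}{p{\left(y{\left(B \right)} \right)}} = \frac{1}{\left(-30\right) 11} = \frac{1}{-330} = - \frac{1}{330}$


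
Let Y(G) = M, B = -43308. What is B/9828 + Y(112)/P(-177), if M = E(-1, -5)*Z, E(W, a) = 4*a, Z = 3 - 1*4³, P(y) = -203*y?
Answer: -2042473/467103 ≈ -4.3726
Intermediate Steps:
Z = -61 (Z = 3 - 1*64 = 3 - 64 = -61)
M = 1220 (M = (4*(-5))*(-61) = -20*(-61) = 1220)
Y(G) = 1220
B/9828 + Y(112)/P(-177) = -43308/9828 + 1220/((-203*(-177))) = -43308*1/9828 + 1220/35931 = -401/91 + 1220*(1/35931) = -401/91 + 1220/35931 = -2042473/467103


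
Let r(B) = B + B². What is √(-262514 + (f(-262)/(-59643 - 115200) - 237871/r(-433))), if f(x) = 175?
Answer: I*√24073922025307619299605/302828076 ≈ 512.36*I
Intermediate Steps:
√(-262514 + (f(-262)/(-59643 - 115200) - 237871/r(-433))) = √(-262514 + (175/(-59643 - 115200) - 237871*(-1/(433*(1 - 433))))) = √(-262514 + (175/(-174843) - 237871/((-433*(-432))))) = √(-262514 + (175*(-1/174843) - 237871/187056)) = √(-262514 + (-175/174843 - 237871*1/187056)) = √(-262514 + (-175/174843 - 237871/187056)) = √(-262514 - 4624757117/3633936912) = √(-953963939273885/3633936912) = I*√24073922025307619299605/302828076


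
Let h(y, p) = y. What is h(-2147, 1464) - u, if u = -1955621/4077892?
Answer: -8753278503/4077892 ≈ -2146.5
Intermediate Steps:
u = -1955621/4077892 (u = -1955621*1/4077892 = -1955621/4077892 ≈ -0.47957)
h(-2147, 1464) - u = -2147 - 1*(-1955621/4077892) = -2147 + 1955621/4077892 = -8753278503/4077892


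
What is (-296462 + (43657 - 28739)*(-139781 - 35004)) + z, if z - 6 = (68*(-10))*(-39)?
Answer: -2607712566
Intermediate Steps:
z = 26526 (z = 6 + (68*(-10))*(-39) = 6 - 680*(-39) = 6 + 26520 = 26526)
(-296462 + (43657 - 28739)*(-139781 - 35004)) + z = (-296462 + (43657 - 28739)*(-139781 - 35004)) + 26526 = (-296462 + 14918*(-174785)) + 26526 = (-296462 - 2607442630) + 26526 = -2607739092 + 26526 = -2607712566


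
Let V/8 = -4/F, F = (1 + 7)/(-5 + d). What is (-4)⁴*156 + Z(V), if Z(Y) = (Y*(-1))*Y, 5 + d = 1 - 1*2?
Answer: 38000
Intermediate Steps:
d = -6 (d = -5 + (1 - 1*2) = -5 + (1 - 2) = -5 - 1 = -6)
F = -8/11 (F = (1 + 7)/(-5 - 6) = 8/(-11) = 8*(-1/11) = -8/11 ≈ -0.72727)
V = 44 (V = 8*(-4/(-8/11)) = 8*(-4*(-11/8)) = 8*(11/2) = 44)
Z(Y) = -Y² (Z(Y) = (-Y)*Y = -Y²)
(-4)⁴*156 + Z(V) = (-4)⁴*156 - 1*44² = 256*156 - 1*1936 = 39936 - 1936 = 38000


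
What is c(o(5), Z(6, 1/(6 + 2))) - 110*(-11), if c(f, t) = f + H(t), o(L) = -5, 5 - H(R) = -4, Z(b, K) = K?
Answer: 1214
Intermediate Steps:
H(R) = 9 (H(R) = 5 - 1*(-4) = 5 + 4 = 9)
c(f, t) = 9 + f (c(f, t) = f + 9 = 9 + f)
c(o(5), Z(6, 1/(6 + 2))) - 110*(-11) = (9 - 5) - 110*(-11) = 4 + 1210 = 1214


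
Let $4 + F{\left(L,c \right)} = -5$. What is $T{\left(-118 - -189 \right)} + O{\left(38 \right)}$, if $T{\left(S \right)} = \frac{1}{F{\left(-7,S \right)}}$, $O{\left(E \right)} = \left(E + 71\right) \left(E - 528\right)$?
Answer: $- \frac{480691}{9} \approx -53410.0$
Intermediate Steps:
$F{\left(L,c \right)} = -9$ ($F{\left(L,c \right)} = -4 - 5 = -9$)
$O{\left(E \right)} = \left(-528 + E\right) \left(71 + E\right)$ ($O{\left(E \right)} = \left(71 + E\right) \left(-528 + E\right) = \left(-528 + E\right) \left(71 + E\right)$)
$T{\left(S \right)} = - \frac{1}{9}$ ($T{\left(S \right)} = \frac{1}{-9} = - \frac{1}{9}$)
$T{\left(-118 - -189 \right)} + O{\left(38 \right)} = - \frac{1}{9} - \left(54854 - 1444\right) = - \frac{1}{9} - 53410 = - \frac{480691}{9}$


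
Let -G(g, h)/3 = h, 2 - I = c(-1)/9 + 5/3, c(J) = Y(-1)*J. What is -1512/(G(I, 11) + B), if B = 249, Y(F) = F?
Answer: -7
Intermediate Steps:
c(J) = -J
I = 2/9 (I = 2 - (-1*(-1)/9 + 5/3) = 2 - (1*(⅑) + 5*(⅓)) = 2 - (⅑ + 5/3) = 2 - 1*16/9 = 2 - 16/9 = 2/9 ≈ 0.22222)
G(g, h) = -3*h
-1512/(G(I, 11) + B) = -1512/(-3*11 + 249) = -1512/(-33 + 249) = -1512/216 = -1512*1/216 = -7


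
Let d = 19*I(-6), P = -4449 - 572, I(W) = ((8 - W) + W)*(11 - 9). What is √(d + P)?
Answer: I*√4717 ≈ 68.68*I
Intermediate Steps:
I(W) = 16 (I(W) = 8*2 = 16)
P = -5021
d = 304 (d = 19*16 = 304)
√(d + P) = √(304 - 5021) = √(-4717) = I*√4717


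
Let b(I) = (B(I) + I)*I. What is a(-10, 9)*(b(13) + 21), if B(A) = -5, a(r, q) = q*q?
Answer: 10125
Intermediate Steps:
a(r, q) = q²
b(I) = I*(-5 + I) (b(I) = (-5 + I)*I = I*(-5 + I))
a(-10, 9)*(b(13) + 21) = 9²*(13*(-5 + 13) + 21) = 81*(13*8 + 21) = 81*(104 + 21) = 81*125 = 10125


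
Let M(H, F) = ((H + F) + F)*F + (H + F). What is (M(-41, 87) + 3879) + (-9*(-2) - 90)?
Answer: 15424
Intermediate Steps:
M(H, F) = F + H + F*(H + 2*F) (M(H, F) = ((F + H) + F)*F + (F + H) = (H + 2*F)*F + (F + H) = F*(H + 2*F) + (F + H) = F + H + F*(H + 2*F))
(M(-41, 87) + 3879) + (-9*(-2) - 90) = ((87 - 41 + 2*87² + 87*(-41)) + 3879) + (-9*(-2) - 90) = ((87 - 41 + 2*7569 - 3567) + 3879) + (18 - 90) = ((87 - 41 + 15138 - 3567) + 3879) - 72 = (11617 + 3879) - 72 = 15496 - 72 = 15424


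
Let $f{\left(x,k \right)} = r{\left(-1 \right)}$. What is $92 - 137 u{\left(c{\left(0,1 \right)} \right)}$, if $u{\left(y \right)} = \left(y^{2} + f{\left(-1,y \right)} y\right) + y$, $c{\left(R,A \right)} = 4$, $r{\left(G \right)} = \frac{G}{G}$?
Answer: $-3196$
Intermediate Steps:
$r{\left(G \right)} = 1$
$f{\left(x,k \right)} = 1$
$u{\left(y \right)} = y^{2} + 2 y$ ($u{\left(y \right)} = \left(y^{2} + 1 y\right) + y = \left(y^{2} + y\right) + y = \left(y + y^{2}\right) + y = y^{2} + 2 y$)
$92 - 137 u{\left(c{\left(0,1 \right)} \right)} = 92 - 137 \cdot 4 \left(2 + 4\right) = 92 - 137 \cdot 4 \cdot 6 = 92 - 3288 = -3196$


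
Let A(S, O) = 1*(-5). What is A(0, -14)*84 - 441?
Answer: -861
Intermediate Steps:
A(S, O) = -5
A(0, -14)*84 - 441 = -5*84 - 441 = -420 - 441 = -861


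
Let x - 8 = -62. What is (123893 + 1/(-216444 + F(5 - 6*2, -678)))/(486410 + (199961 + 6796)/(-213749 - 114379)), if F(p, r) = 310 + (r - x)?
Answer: 1468635241860384/5765926586788339 ≈ 0.25471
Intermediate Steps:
x = -54 (x = 8 - 62 = -54)
F(p, r) = 364 + r (F(p, r) = 310 + (r - 1*(-54)) = 310 + (r + 54) = 310 + (54 + r) = 364 + r)
(123893 + 1/(-216444 + F(5 - 6*2, -678)))/(486410 + (199961 + 6796)/(-213749 - 114379)) = (123893 + 1/(-216444 + (364 - 678)))/(486410 + (199961 + 6796)/(-213749 - 114379)) = (123893 + 1/(-216444 - 314))/(486410 + 206757/(-328128)) = (123893 + 1/(-216758))/(486410 + 206757*(-1/328128)) = (123893 - 1/216758)/(486410 - 68919/109376) = 26854798893/(216758*(53201511241/109376)) = (26854798893/216758)*(109376/53201511241) = 1468635241860384/5765926586788339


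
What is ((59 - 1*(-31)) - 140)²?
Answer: 2500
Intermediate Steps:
((59 - 1*(-31)) - 140)² = ((59 + 31) - 140)² = (90 - 140)² = (-50)² = 2500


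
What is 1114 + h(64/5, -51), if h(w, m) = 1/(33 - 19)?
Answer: 15597/14 ≈ 1114.1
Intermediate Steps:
h(w, m) = 1/14
1114 + h(64/5, -51) = 1114 + 1/14 = 15597/14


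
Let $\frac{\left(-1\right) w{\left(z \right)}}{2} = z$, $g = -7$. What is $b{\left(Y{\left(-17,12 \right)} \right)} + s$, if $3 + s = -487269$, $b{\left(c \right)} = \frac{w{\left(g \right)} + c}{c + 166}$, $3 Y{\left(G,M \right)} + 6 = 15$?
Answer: $- \frac{82348951}{169} \approx -4.8727 \cdot 10^{5}$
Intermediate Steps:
$w{\left(z \right)} = - 2 z$
$Y{\left(G,M \right)} = 3$ ($Y{\left(G,M \right)} = -2 + \frac{1}{3} \cdot 15 = -2 + 5 = 3$)
$b{\left(c \right)} = \frac{14 + c}{166 + c}$ ($b{\left(c \right)} = \frac{\left(-2\right) \left(-7\right) + c}{c + 166} = \frac{14 + c}{166 + c}$)
$s = -487272$ ($s = -3 - 487269 = -487272$)
$b{\left(Y{\left(-17,12 \right)} \right)} + s = \frac{14 + 3}{166 + 3} - 487272 = \frac{1}{169} \cdot 17 - 487272 = \frac{17}{169} - 487272 = - \frac{82348951}{169}$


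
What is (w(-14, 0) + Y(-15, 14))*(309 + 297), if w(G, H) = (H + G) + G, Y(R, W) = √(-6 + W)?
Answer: -16968 + 1212*√2 ≈ -15254.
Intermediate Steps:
w(G, H) = H + 2*G (w(G, H) = (G + H) + G = H + 2*G)
(w(-14, 0) + Y(-15, 14))*(309 + 297) = ((0 + 2*(-14)) + √(-6 + 14))*(309 + 297) = ((0 - 28) + √8)*606 = (-28 + 2*√2)*606 = -16968 + 1212*√2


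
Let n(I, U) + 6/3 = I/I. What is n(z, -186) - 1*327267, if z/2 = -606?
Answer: -327268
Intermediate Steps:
z = -1212 (z = 2*(-606) = -1212)
n(I, U) = -1 (n(I, U) = -2 + I/I = -2 + 1 = -1)
n(z, -186) - 1*327267 = -1 - 1*327267 = -1 - 327267 = -327268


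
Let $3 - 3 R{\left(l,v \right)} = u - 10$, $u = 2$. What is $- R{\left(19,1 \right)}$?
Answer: $- \frac{11}{3} \approx -3.6667$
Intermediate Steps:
$R{\left(l,v \right)} = \frac{11}{3}$ ($R{\left(l,v \right)} = 1 - \frac{2 - 10}{3} = 1 - - \frac{8}{3} = 1 + \frac{8}{3} = \frac{11}{3}$)
$- R{\left(19,1 \right)} = \left(-1\right) \frac{11}{3} = - \frac{11}{3}$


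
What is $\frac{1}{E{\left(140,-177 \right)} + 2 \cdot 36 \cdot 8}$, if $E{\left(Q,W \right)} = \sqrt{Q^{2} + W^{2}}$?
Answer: $\frac{576}{280847} - \frac{\sqrt{50929}}{280847} \approx 0.0012474$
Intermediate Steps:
$\frac{1}{E{\left(140,-177 \right)} + 2 \cdot 36 \cdot 8} = \frac{1}{\sqrt{140^{2} + \left(-177\right)^{2}} + 2 \cdot 36 \cdot 8} = \frac{1}{\sqrt{19600 + 31329} + 72 \cdot 8} = \frac{1}{\sqrt{50929} + 576} = \frac{1}{576 + \sqrt{50929}}$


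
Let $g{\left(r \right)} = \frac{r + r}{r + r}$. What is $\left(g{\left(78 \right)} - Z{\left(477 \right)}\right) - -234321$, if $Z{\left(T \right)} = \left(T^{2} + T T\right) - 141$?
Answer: $-220595$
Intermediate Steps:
$g{\left(r \right)} = 1$ ($g{\left(r \right)} = \frac{2 r}{2 r} = 2 r \frac{1}{2 r} = 1$)
$Z{\left(T \right)} = -141 + 2 T^{2}$ ($Z{\left(T \right)} = \left(T^{2} + T^{2}\right) - 141 = 2 T^{2} - 141 = -141 + 2 T^{2}$)
$\left(g{\left(78 \right)} - Z{\left(477 \right)}\right) - -234321 = \left(1 - \left(-141 + 2 \cdot 477^{2}\right)\right) - -234321 = \left(1 - \left(-141 + 2 \cdot 227529\right)\right) + 234321 = \left(1 - \left(-141 + 455058\right)\right) + 234321 = \left(1 - 454917\right) + 234321 = -454916 + 234321 = -220595$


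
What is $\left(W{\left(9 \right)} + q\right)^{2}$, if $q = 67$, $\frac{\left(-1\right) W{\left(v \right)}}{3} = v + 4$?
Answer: $784$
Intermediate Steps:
$W{\left(v \right)} = -12 - 3 v$ ($W{\left(v \right)} = - 3 \left(v + 4\right) = - 3 \left(4 + v\right) = -12 - 3 v$)
$\left(W{\left(9 \right)} + q\right)^{2} = \left(\left(-12 - 27\right) + 67\right)^{2} = \left(-39 + 67\right)^{2} = 28^{2} = 784$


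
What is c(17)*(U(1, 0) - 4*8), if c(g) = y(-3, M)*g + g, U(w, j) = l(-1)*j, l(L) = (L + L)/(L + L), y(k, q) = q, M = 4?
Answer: -2720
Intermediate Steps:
l(L) = 1 (l(L) = (2*L)/((2*L)) = (2*L)*(1/(2*L)) = 1)
U(w, j) = j (U(w, j) = 1*j = j)
c(g) = 5*g (c(g) = 4*g + g = 5*g)
c(17)*(U(1, 0) - 4*8) = (5*17)*(0 - 4*8) = 85*(0 - 32) = 85*(-32) = -2720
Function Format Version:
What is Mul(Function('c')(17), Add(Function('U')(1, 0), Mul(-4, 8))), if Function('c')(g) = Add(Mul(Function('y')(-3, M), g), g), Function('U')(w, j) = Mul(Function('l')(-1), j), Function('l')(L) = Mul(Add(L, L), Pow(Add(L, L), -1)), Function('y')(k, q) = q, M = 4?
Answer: -2720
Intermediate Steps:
Function('l')(L) = 1 (Function('l')(L) = Mul(Mul(2, L), Pow(Mul(2, L), -1)) = Mul(Mul(2, L), Mul(Rational(1, 2), Pow(L, -1))) = 1)
Function('U')(w, j) = j (Function('U')(w, j) = Mul(1, j) = j)
Function('c')(g) = Mul(5, g) (Function('c')(g) = Add(Mul(4, g), g) = Mul(5, g))
Mul(Function('c')(17), Add(Function('U')(1, 0), Mul(-4, 8))) = Mul(Mul(5, 17), Add(0, Mul(-4, 8))) = Mul(85, Add(0, -32)) = Mul(85, -32) = -2720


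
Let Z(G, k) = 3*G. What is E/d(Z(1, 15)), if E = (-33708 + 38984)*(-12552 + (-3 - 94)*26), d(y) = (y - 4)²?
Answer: -79530424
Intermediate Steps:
d(y) = (-4 + y)²
E = -79530424 (E = 5276*(-12552 - 97*26) = 5276*(-12552 - 2522) = 5276*(-15074) = -79530424)
E/d(Z(1, 15)) = -79530424/(-4 + 3*1)² = -79530424/(-4 + 3)² = -79530424/((-1)²) = -79530424/1 = -79530424*1 = -79530424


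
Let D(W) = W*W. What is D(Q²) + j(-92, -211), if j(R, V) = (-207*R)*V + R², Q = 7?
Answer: -4007419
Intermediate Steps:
j(R, V) = R² - 207*R*V (j(R, V) = -207*R*V + R² = R² - 207*R*V)
D(W) = W²
D(Q²) + j(-92, -211) = (7²)² - 92*(-92 - 207*(-211)) = 49² - 92*(-92 + 43677) = 2401 - 92*43585 = 2401 - 4009820 = -4007419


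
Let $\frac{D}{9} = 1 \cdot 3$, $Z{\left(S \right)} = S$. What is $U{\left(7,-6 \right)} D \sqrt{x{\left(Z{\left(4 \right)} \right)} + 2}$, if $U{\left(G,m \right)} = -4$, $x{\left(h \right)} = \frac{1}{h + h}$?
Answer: $- 27 \sqrt{34} \approx -157.44$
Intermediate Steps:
$x{\left(h \right)} = \frac{1}{2 h}$
$D = 27$ ($D = 9 \cdot 1 \cdot 3 = 9 \cdot 3 = 27$)
$U{\left(7,-6 \right)} D \sqrt{x{\left(Z{\left(4 \right)} \right)} + 2} = \left(-4\right) 27 \sqrt{\frac{1}{2 \cdot 4} + 2} = - 108 \sqrt{\frac{1}{2} \cdot \frac{1}{4} + 2} = - 108 \sqrt{\frac{1}{8} + 2} = - 108 \sqrt{\frac{17}{8}} = - 108 \frac{\sqrt{34}}{4} = - 27 \sqrt{34}$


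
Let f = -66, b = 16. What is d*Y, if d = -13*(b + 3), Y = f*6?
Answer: 97812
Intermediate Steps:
Y = -396 (Y = -66*6 = -396)
d = -247 (d = -13*(16 + 3) = -13*19 = -247)
d*Y = -247*(-396) = 97812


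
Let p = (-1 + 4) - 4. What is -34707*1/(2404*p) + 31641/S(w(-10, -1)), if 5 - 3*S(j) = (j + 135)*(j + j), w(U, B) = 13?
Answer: -10535099/1026508 ≈ -10.263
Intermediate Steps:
S(j) = 5/3 - 2*j*(135 + j)/3 (S(j) = 5/3 - (j + 135)*(j + j)/3 = 5/3 - (135 + j)*2*j/3 = 5/3 - 2*j*(135 + j)/3)
p = -1 (p = 3 - 4 = -1)
-34707*1/(2404*p) + 31641/S(w(-10, -1)) = -34707/(2404*(-1)) + 31641/(5/3 - 90*13 - ⅔*13²) = -34707/(-2404) + 31641/(5/3 - 1170 - ⅔*169) = -34707*(-1/2404) + 31641/(5/3 - 1170 - 338/3) = 34707/2404 + 31641/(-1281) = 34707/2404 + 31641*(-1/1281) = 34707/2404 - 10547/427 = -10535099/1026508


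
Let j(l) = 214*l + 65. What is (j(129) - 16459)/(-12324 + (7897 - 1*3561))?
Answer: -2803/1997 ≈ -1.4036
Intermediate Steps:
j(l) = 65 + 214*l
(j(129) - 16459)/(-12324 + (7897 - 1*3561)) = ((65 + 214*129) - 16459)/(-12324 + (7897 - 1*3561)) = ((65 + 27606) - 16459)/(-12324 + (7897 - 3561)) = (27671 - 16459)/(-12324 + 4336) = 11212/(-7988) = 11212*(-1/7988) = -2803/1997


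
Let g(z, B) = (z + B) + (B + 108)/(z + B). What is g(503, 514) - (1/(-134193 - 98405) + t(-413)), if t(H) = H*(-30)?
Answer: -2690163106945/236552166 ≈ -11372.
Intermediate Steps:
t(H) = -30*H
g(z, B) = B + z + (108 + B)/(B + z) (g(z, B) = (B + z) + (108 + B)/(B + z) = B + z + (108 + B)/(B + z))
g(503, 514) - (1/(-134193 - 98405) + t(-413)) = (108 + 514 + 514² + 503² + 2*514*503)/(514 + 503) - (1/(-134193 - 98405) - 30*(-413)) = (108 + 514 + 264196 + 253009 + 517084)/1017 - (1/(-232598) + 12390) = (1/1017)*1034911 - (-1/232598 + 12390) = 1034911/1017 - 1*2881889219/232598 = 1034911/1017 - 2881889219/232598 = -2690163106945/236552166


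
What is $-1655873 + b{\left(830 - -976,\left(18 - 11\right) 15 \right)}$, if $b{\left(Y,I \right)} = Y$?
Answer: $-1654067$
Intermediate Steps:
$-1655873 + b{\left(830 - -976,\left(18 - 11\right) 15 \right)} = -1655873 + \left(830 - -976\right) = -1655873 + \left(830 + 976\right) = -1655873 + 1806 = -1654067$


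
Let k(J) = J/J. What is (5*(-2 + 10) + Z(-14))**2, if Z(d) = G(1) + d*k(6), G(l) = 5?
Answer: 961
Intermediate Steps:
k(J) = 1
Z(d) = 5 + d (Z(d) = 5 + d*1 = 5 + d)
(5*(-2 + 10) + Z(-14))**2 = (5*(-2 + 10) + (5 - 14))**2 = (5*8 - 9)**2 = (40 - 9)**2 = 31**2 = 961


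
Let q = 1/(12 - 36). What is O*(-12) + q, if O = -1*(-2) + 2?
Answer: -1153/24 ≈ -48.042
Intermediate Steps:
q = -1/24 (q = 1/(-24) = -1/24 ≈ -0.041667)
O = 4 (O = 2 + 2 = 4)
O*(-12) + q = 4*(-12) - 1/24 = -48 - 1/24 = -1153/24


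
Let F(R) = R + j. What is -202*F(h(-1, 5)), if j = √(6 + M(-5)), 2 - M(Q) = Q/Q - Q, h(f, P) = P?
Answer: -1010 - 202*√2 ≈ -1295.7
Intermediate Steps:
M(Q) = 1 + Q (M(Q) = 2 - (Q/Q - Q) = 2 - (1 - Q) = 2 + (-1 + Q) = 1 + Q)
j = √2 (j = √(6 + (1 - 5)) = √(6 - 4) = √2 ≈ 1.4142)
F(R) = R + √2
-202*F(h(-1, 5)) = -202*(5 + √2) = -1010 - 202*√2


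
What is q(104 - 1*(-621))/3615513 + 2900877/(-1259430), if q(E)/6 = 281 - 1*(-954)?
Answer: -1164314014289/505942837510 ≈ -2.3013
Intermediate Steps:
q(E) = 7410 (q(E) = 6*(281 - 1*(-954)) = 6*(281 + 954) = 6*1235 = 7410)
q(104 - 1*(-621))/3615513 + 2900877/(-1259430) = 7410/3615513 + 2900877/(-1259430) = 7410*(1/3615513) + 2900877*(-1/1259430) = 2470/1205171 - 966959/419810 = -1164314014289/505942837510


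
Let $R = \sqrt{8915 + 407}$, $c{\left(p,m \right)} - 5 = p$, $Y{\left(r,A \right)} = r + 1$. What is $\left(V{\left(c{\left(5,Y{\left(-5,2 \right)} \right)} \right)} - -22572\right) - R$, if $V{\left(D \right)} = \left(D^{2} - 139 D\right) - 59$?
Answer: $21223 - \sqrt{9322} \approx 21126.0$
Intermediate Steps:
$Y{\left(r,A \right)} = 1 + r$
$c{\left(p,m \right)} = 5 + p$
$R = \sqrt{9322} \approx 96.551$
$V{\left(D \right)} = -59 + D^{2} - 139 D$
$\left(V{\left(c{\left(5,Y{\left(-5,2 \right)} \right)} \right)} - -22572\right) - R = \left(\left(-59 + \left(5 + 5\right)^{2} - 139 \left(5 + 5\right)\right) - -22572\right) - \sqrt{9322} = \left(\left(-59 + 10^{2} - 1390\right) + 22572\right) - \sqrt{9322} = \left(\left(-59 + 100 - 1390\right) + 22572\right) - \sqrt{9322} = \left(-1349 + 22572\right) - \sqrt{9322} = 21223 - \sqrt{9322}$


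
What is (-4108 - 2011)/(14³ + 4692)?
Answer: -6119/7436 ≈ -0.82289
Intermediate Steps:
(-4108 - 2011)/(14³ + 4692) = -6119/(2744 + 4692) = -6119/7436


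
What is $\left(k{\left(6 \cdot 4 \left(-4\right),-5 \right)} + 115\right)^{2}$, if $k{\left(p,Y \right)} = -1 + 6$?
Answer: $14400$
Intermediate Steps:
$k{\left(p,Y \right)} = 5$
$\left(k{\left(6 \cdot 4 \left(-4\right),-5 \right)} + 115\right)^{2} = \left(5 + 115\right)^{2} = 120^{2} = 14400$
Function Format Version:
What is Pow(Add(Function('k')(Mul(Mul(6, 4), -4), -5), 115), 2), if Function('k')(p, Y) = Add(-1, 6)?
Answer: 14400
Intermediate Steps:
Function('k')(p, Y) = 5
Pow(Add(Function('k')(Mul(Mul(6, 4), -4), -5), 115), 2) = Pow(Add(5, 115), 2) = Pow(120, 2) = 14400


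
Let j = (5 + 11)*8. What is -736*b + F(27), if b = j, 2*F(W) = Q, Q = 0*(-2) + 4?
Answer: -94206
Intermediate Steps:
Q = 4 (Q = 0 + 4 = 4)
F(W) = 2 (F(W) = (½)*4 = 2)
j = 128 (j = 16*8 = 128)
b = 128
-736*b + F(27) = -736*128 + 2 = -94208 + 2 = -94206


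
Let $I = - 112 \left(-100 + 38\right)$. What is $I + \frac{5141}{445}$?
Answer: $\frac{3095221}{445} \approx 6955.6$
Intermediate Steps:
$I = 6944$ ($I = \left(-112\right) \left(-62\right) = 6944$)
$I + \frac{5141}{445} = 6944 + \frac{5141}{445} = \frac{3095221}{445}$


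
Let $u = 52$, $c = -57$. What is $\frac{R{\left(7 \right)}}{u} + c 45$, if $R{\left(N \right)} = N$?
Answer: $- \frac{133373}{52} \approx -2564.9$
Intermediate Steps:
$\frac{R{\left(7 \right)}}{u} + c 45 = \frac{7}{52} - 2565 = - \frac{133373}{52}$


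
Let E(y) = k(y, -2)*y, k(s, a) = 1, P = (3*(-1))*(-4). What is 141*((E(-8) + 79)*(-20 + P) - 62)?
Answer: -88830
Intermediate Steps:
P = 12 (P = -3*(-4) = 12)
E(y) = y (E(y) = 1*y = y)
141*((E(-8) + 79)*(-20 + P) - 62) = 141*((-8 + 79)*(-20 + 12) - 62) = 141*(71*(-8) - 62) = 141*(-568 - 62) = 141*(-630) = -88830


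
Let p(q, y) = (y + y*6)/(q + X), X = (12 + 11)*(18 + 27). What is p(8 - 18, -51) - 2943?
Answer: -3016932/1025 ≈ -2943.3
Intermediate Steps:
X = 1035 (X = 23*45 = 1035)
p(q, y) = 7*y/(1035 + q) (p(q, y) = (y + y*6)/(q + 1035) = (y + 6*y)/(1035 + q) = (7*y)/(1035 + q) = 7*y/(1035 + q))
p(8 - 18, -51) - 2943 = 7*(-51)/(1035 + (8 - 18)) - 2943 = 7*(-51)/(1035 - 10) - 2943 = 7*(-51)/1025 - 2943 = 7*(-51)*(1/1025) - 2943 = -357/1025 - 2943 = -3016932/1025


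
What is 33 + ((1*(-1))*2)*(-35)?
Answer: 103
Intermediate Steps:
33 + ((1*(-1))*2)*(-35) = 33 - 1*2*(-35) = 33 - 2*(-35) = 33 + 70 = 103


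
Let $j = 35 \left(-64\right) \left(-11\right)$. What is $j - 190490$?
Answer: $-165850$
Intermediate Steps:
$j = 24640$ ($j = \left(-2240\right) \left(-11\right) = 24640$)
$j - 190490 = 24640 - 190490 = -165850$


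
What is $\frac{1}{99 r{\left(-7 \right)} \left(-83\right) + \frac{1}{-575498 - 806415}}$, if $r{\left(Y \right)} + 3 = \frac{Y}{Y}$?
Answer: $\frac{1381913}{22710358241} \approx 6.0849 \cdot 10^{-5}$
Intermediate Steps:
$r{\left(Y \right)} = -2$ ($r{\left(Y \right)} = -3 + \frac{Y}{Y} = -3 + 1 = -2$)
$\frac{1}{99 r{\left(-7 \right)} \left(-83\right) + \frac{1}{-575498 - 806415}} = \frac{1}{99 \left(-2\right) \left(-83\right) + \frac{1}{-575498 - 806415}} = \frac{1}{\left(-198\right) \left(-83\right) + \frac{1}{-1381913}} = \frac{1}{16434 - \frac{1}{1381913}} = \frac{1}{\frac{22710358241}{1381913}} = \frac{1381913}{22710358241}$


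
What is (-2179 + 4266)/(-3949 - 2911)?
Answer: -2087/6860 ≈ -0.30423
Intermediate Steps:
(-2179 + 4266)/(-3949 - 2911) = 2087/(-6860) = 2087*(-1/6860) = -2087/6860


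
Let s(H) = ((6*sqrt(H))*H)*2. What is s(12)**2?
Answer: 248832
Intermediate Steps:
s(H) = 12*H**(3/2) (s(H) = (6*H**(3/2))*2 = 12*H**(3/2))
s(12)**2 = (12*12**(3/2))**2 = (12*(24*sqrt(3)))**2 = (288*sqrt(3))**2 = 248832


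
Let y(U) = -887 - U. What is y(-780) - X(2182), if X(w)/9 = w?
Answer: -19745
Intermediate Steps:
X(w) = 9*w
y(-780) - X(2182) = (-887 - 1*(-780)) - 9*2182 = (-887 + 780) - 1*19638 = -107 - 19638 = -19745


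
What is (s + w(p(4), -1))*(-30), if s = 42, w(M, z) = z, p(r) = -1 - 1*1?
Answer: -1230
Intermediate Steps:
p(r) = -2 (p(r) = -1 - 1 = -2)
(s + w(p(4), -1))*(-30) = (42 - 1)*(-30) = 41*(-30) = -1230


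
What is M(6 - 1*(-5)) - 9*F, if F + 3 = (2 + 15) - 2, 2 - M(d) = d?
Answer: -117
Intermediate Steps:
M(d) = 2 - d
F = 12 (F = -3 + ((2 + 15) - 2) = -3 + (17 - 2) = -3 + 15 = 12)
M(6 - 1*(-5)) - 9*F = (2 - (6 - 1*(-5))) - 9*12 = (2 - (6 + 5)) - 108 = (2 - 1*11) - 108 = (2 - 11) - 108 = -9 - 108 = -117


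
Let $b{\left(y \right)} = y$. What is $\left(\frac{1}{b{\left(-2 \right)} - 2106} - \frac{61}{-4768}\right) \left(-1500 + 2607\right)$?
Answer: $\frac{34267185}{2512736} \approx 13.637$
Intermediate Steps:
$\left(\frac{1}{b{\left(-2 \right)} - 2106} - \frac{61}{-4768}\right) \left(-1500 + 2607\right) = \left(\frac{1}{-2 - 2106} - \frac{61}{-4768}\right) \left(-1500 + 2607\right) = \left(\frac{1}{-2108} - - \frac{61}{4768}\right) 1107 = \left(- \frac{1}{2108} + \frac{61}{4768}\right) 1107 = \frac{30955}{2512736} \cdot 1107 = \frac{34267185}{2512736}$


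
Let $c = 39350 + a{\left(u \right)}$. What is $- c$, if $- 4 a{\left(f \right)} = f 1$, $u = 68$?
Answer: $-39333$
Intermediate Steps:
$a{\left(f \right)} = - \frac{f}{4}$ ($a{\left(f \right)} = - \frac{f 1}{4} = - \frac{f}{4}$)
$c = 39333$ ($c = 39350 - 17 = 39333$)
$- c = \left(-1\right) 39333 = -39333$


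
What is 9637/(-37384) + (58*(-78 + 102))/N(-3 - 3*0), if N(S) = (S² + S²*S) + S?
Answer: -17413635/261688 ≈ -66.543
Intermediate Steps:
N(S) = S + S² + S³ (N(S) = (S² + S³) + S = S + S² + S³)
9637/(-37384) + (58*(-78 + 102))/N(-3 - 3*0) = 9637/(-37384) + (58*(-78 + 102))/(((-3 - 3*0)*(1 + (-3 - 3*0) + (-3 - 3*0)²))) = 9637*(-1/37384) + (58*24)/(((-3 + 0)*(1 + (-3 + 0) + (-3 + 0)²))) = -9637/37384 + 1392/((-3*(1 - 3 + (-3)²))) = -9637/37384 + 1392/((-3*(1 - 3 + 9))) = -9637/37384 + 1392/((-3*7)) = -9637/37384 + 1392/(-21) = -9637/37384 + 1392*(-1/21) = -9637/37384 - 464/7 = -17413635/261688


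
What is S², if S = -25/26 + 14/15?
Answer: 121/152100 ≈ 0.00079553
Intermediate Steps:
S = -11/390 (S = -25*1/26 + 14*(1/15) = -25/26 + 14/15 = -11/390 ≈ -0.028205)
S² = (-11/390)² = 121/152100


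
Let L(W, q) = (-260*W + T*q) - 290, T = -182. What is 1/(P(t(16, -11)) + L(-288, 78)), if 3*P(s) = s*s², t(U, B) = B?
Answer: 3/179851 ≈ 1.6680e-5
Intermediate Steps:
L(W, q) = -290 - 260*W - 182*q (L(W, q) = (-260*W - 182*q) - 290 = -290 - 260*W - 182*q)
P(s) = s³/3 (P(s) = (s*s²)/3 = s³/3)
1/(P(t(16, -11)) + L(-288, 78)) = 1/((⅓)*(-11)³ + (-290 - 260*(-288) - 182*78)) = 1/((⅓)*(-1331) + (-290 + 74880 - 14196)) = 1/(-1331/3 + 60394) = 1/(179851/3) = 3/179851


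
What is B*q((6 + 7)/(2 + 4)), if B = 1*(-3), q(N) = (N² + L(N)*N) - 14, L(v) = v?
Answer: 83/6 ≈ 13.833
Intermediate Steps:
q(N) = -14 + 2*N² (q(N) = (N² + N*N) - 14 = (N² + N²) - 14 = 2*N² - 14 = -14 + 2*N²)
B = -3
B*q((6 + 7)/(2 + 4)) = -3*(-14 + 2*((6 + 7)/(2 + 4))²) = -3*(-14 + 2*(13/6)²) = -3*(-14 + 2*(169/36)) = -3*(-14 + 169/18) = -3*(-83/18) = 83/6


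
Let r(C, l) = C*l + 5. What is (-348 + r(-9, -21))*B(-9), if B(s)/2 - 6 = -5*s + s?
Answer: -12936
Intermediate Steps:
B(s) = 12 - 8*s (B(s) = 12 + 2*(-5*s + s) = 12 + 2*(-4*s) = 12 - 8*s)
r(C, l) = 5 + C*l
(-348 + r(-9, -21))*B(-9) = (-348 + (5 - 9*(-21)))*(12 - 8*(-9)) = (-348 + (5 + 189))*(12 + 72) = (-348 + 194)*84 = -154*84 = -12936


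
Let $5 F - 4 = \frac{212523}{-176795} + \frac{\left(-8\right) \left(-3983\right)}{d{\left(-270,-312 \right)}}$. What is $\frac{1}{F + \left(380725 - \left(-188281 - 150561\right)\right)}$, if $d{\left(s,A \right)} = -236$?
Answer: $\frac{52154525}{37527295926468} \approx 1.3898 \cdot 10^{-6}$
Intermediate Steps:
$F = - \frac{1379164207}{52154525}$ ($F = \frac{4}{5} + \frac{\frac{212523}{-176795} + \frac{\left(-8\right) \left(-3983\right)}{-236}}{5} = \frac{4}{5} + \frac{212523 \left(- \frac{1}{176795}\right) + 31864 \left(- \frac{1}{236}\right)}{5} = \frac{4}{5} + \frac{- \frac{212523}{176795} - \frac{7966}{59}}{5} = \frac{4}{5} + \frac{1}{5} \left(- \frac{1420887827}{10430905}\right) = \frac{4}{5} - \frac{1420887827}{52154525} = - \frac{1379164207}{52154525} \approx -26.444$)
$\frac{1}{F + \left(380725 - \left(-188281 - 150561\right)\right)} = \frac{1}{- \frac{1379164207}{52154525} + \left(380725 - \left(-188281 - 150561\right)\right)} = \frac{1}{- \frac{1379164207}{52154525} + \left(380725 - -338842\right)} = \frac{1}{- \frac{1379164207}{52154525} + \left(380725 + 338842\right)} = \frac{1}{- \frac{1379164207}{52154525} + 719567} = \frac{1}{\frac{37527295926468}{52154525}} = \frac{52154525}{37527295926468}$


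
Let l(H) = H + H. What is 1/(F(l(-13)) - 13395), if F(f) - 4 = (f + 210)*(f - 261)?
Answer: -1/66199 ≈ -1.5106e-5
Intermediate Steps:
l(H) = 2*H
F(f) = 4 + (-261 + f)*(210 + f) (F(f) = 4 + (f + 210)*(f - 261) = 4 + (210 + f)*(-261 + f) = 4 + (-261 + f)*(210 + f))
1/(F(l(-13)) - 13395) = 1/((-54806 + (2*(-13))² - 102*(-13)) - 13395) = 1/((-54806 + (-26)² - 51*(-26)) - 13395) = 1/((-54806 + 676 + 1326) - 13395) = 1/(-52804 - 13395) = 1/(-66199) = -1/66199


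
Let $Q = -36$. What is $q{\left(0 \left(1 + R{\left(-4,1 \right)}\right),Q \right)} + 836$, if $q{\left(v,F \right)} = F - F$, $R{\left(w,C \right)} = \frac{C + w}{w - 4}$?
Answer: $836$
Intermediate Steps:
$R{\left(w,C \right)} = \frac{C + w}{-4 + w}$
$q{\left(v,F \right)} = 0$
$q{\left(0 \left(1 + R{\left(-4,1 \right)}\right),Q \right)} + 836 = 0 + 836 = 836$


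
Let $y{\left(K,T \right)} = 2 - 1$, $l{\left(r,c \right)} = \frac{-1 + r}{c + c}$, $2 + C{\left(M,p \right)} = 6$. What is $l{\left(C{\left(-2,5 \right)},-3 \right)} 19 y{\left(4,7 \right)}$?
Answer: $- \frac{19}{2} \approx -9.5$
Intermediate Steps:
$C{\left(M,p \right)} = 4$ ($C{\left(M,p \right)} = -2 + 6 = 4$)
$l{\left(r,c \right)} = \frac{-1 + r}{2 c}$
$y{\left(K,T \right)} = 1$
$l{\left(C{\left(-2,5 \right)},-3 \right)} 19 y{\left(4,7 \right)} = \frac{-1 + 4}{2 \left(-3\right)} 19 \cdot 1 = \frac{1}{2} \left(- \frac{1}{3}\right) 3 \cdot 19 \cdot 1 = \left(- \frac{1}{2}\right) 19 \cdot 1 = \left(- \frac{19}{2}\right) 1 = - \frac{19}{2}$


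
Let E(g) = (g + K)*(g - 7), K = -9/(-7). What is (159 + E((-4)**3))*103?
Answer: 3325046/7 ≈ 4.7501e+5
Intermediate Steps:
K = 9/7 (K = -9*(-1/7) = 9/7 ≈ 1.2857)
E(g) = (-7 + g)*(9/7 + g) (E(g) = (g + 9/7)*(g - 7) = (9/7 + g)*(-7 + g) = (-7 + g)*(9/7 + g))
(159 + E((-4)**3))*103 = (159 + (-9 + ((-4)**3)**2 - 40/7*(-4)**3))*103 = (159 + (-9 + (-64)**2 - 40/7*(-64)))*103 = (159 + (-9 + 4096 + 2560/7))*103 = (159 + 31169/7)*103 = (32282/7)*103 = 3325046/7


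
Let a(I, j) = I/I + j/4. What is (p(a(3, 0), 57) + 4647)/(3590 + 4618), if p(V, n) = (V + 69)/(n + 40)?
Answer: 450829/796176 ≈ 0.56624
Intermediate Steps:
a(I, j) = 1 + j/4 (a(I, j) = 1 + j*(¼) = 1 + j/4)
p(V, n) = (69 + V)/(40 + n)
(p(a(3, 0), 57) + 4647)/(3590 + 4618) = ((69 + (1 + (¼)*0))/(40 + 57) + 4647)/(3590 + 4618) = ((69 + (1 + 0))/97 + 4647)/8208 = ((69 + 1)/97 + 4647)*(1/8208) = ((1/97)*70 + 4647)*(1/8208) = (70/97 + 4647)*(1/8208) = (450829/97)*(1/8208) = 450829/796176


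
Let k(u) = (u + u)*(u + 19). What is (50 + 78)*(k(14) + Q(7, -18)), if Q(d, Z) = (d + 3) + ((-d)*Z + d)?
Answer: 136576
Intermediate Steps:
k(u) = 2*u*(19 + u) (k(u) = (2*u)*(19 + u) = 2*u*(19 + u))
Q(d, Z) = 3 + 2*d - Z*d (Q(d, Z) = (3 + d) + (-Z*d + d) = (3 + d) + (d - Z*d) = 3 + 2*d - Z*d)
(50 + 78)*(k(14) + Q(7, -18)) = (50 + 78)*(2*14*(19 + 14) + (3 + 2*7 - 1*(-18)*7)) = 128*(2*14*33 + (3 + 14 + 126)) = 128*(924 + 143) = 128*1067 = 136576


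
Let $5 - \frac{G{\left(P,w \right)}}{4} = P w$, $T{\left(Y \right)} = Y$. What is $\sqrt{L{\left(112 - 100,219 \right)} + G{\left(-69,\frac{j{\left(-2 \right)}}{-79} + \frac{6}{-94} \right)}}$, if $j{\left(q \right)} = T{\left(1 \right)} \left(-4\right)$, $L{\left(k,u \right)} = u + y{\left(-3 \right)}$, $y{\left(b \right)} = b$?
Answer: $\frac{2 \sqrt{800842118}}{3713} \approx 15.243$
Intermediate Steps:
$L{\left(k,u \right)} = -3 + u$ ($L{\left(k,u \right)} = u - 3 = -3 + u$)
$j{\left(q \right)} = -4$ ($j{\left(q \right)} = 1 \left(-4\right) = -4$)
$G{\left(P,w \right)} = 20 - 4 P w$
$\sqrt{L{\left(112 - 100,219 \right)} + G{\left(-69,\frac{j{\left(-2 \right)}}{-79} + \frac{6}{-94} \right)}} = \sqrt{\left(-3 + 219\right) + \left(20 - - 276 \left(- \frac{4}{-79} + \frac{6}{-94}\right)\right)} = \sqrt{216 + \left(20 - - 276 \left(\left(-4\right) \left(- \frac{1}{79}\right) + 6 \left(- \frac{1}{94}\right)\right)\right)} = \sqrt{216 + \left(20 - - 276 \left(\frac{4}{79} - \frac{3}{47}\right)\right)} = \sqrt{216 + \left(20 - \left(-276\right) \left(- \frac{49}{3713}\right)\right)} = \sqrt{216 + \left(20 - \frac{13524}{3713}\right)} = \sqrt{216 + \frac{60736}{3713}} = \sqrt{\frac{862744}{3713}} = \frac{2 \sqrt{800842118}}{3713}$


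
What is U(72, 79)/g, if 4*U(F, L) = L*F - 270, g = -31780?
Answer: -387/9080 ≈ -0.042621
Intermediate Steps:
U(F, L) = -135/2 + F*L/4 (U(F, L) = (L*F - 270)/4 = (F*L - 270)/4 = (-270 + F*L)/4 = -135/2 + F*L/4)
U(72, 79)/g = (-135/2 + (¼)*72*79)/(-31780) = (-135/2 + 1422)*(-1/31780) = (2709/2)*(-1/31780) = -387/9080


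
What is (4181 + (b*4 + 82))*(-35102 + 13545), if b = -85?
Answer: -84568111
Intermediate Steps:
(4181 + (b*4 + 82))*(-35102 + 13545) = (4181 + (-85*4 + 82))*(-35102 + 13545) = (4181 + (-340 + 82))*(-21557) = (4181 - 258)*(-21557) = 3923*(-21557) = -84568111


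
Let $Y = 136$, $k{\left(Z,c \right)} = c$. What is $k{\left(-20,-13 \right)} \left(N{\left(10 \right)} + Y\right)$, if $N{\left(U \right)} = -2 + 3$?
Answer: $-1781$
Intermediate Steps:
$N{\left(U \right)} = 1$
$k{\left(-20,-13 \right)} \left(N{\left(10 \right)} + Y\right) = - 13 \left(1 + 136\right) = \left(-13\right) 137 = -1781$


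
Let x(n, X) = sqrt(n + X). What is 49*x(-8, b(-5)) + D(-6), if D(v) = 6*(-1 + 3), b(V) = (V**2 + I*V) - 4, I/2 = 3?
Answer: 12 + 49*I*sqrt(17) ≈ 12.0 + 202.03*I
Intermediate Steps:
I = 6 (I = 2*3 = 6)
b(V) = -4 + V**2 + 6*V (b(V) = (V**2 + 6*V) - 4 = -4 + V**2 + 6*V)
x(n, X) = sqrt(X + n)
D(v) = 12 (D(v) = 6*2 = 12)
49*x(-8, b(-5)) + D(-6) = 49*sqrt((-4 + (-5)**2 + 6*(-5)) - 8) + 12 = 49*sqrt((-4 + 25 - 30) - 8) + 12 = 49*sqrt(-9 - 8) + 12 = 49*sqrt(-17) + 12 = 49*(I*sqrt(17)) + 12 = 49*I*sqrt(17) + 12 = 12 + 49*I*sqrt(17)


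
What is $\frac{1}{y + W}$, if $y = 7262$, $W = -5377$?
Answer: $\frac{1}{1885} \approx 0.0005305$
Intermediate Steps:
$\frac{1}{y + W} = \frac{1}{7262 - 5377} = \frac{1}{1885}$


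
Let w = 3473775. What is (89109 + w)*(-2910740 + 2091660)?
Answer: -2918287026720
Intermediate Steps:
(89109 + w)*(-2910740 + 2091660) = (89109 + 3473775)*(-2910740 + 2091660) = 3562884*(-819080) = -2918287026720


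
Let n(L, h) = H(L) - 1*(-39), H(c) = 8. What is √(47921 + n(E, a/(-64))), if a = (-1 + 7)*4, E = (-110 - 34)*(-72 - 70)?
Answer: 4*√2998 ≈ 219.02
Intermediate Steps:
E = 20448 (E = -144*(-142) = 20448)
a = 24 (a = 6*4 = 24)
n(L, h) = 47 (n(L, h) = 8 - 1*(-39) = 8 + 39 = 47)
√(47921 + n(E, a/(-64))) = √(47921 + 47) = √47968 = 4*√2998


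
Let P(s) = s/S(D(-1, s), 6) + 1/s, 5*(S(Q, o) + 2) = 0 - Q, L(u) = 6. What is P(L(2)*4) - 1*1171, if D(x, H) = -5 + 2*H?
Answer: -1492339/1272 ≈ -1173.2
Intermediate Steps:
S(Q, o) = -2 - Q/5 (S(Q, o) = -2 + (0 - Q)/5 = -2 + (-Q)/5 = -2 - Q/5)
P(s) = 1/s + s/(-1 - 2*s/5) (P(s) = s/(-2 - (-5 + 2*s)/5) + 1/s = s/(-2 + (1 - 2*s/5)) + 1/s = s/(-1 - 2*s/5) + 1/s = 1/s + s/(-1 - 2*s/5))
P(L(2)*4) - 1*1171 = (5 - 5*(6*4)² + 2*(6*4))/(((6*4))*(5 + 2*(6*4))) - 1*1171 = (5 - 5*24² + 2*24)/(24*(5 + 2*24)) - 1171 = (5 - 5*576 + 48)/(24*(5 + 48)) - 1171 = (1/24)*(5 - 2880 + 48)/53 - 1171 = (1/24)*(1/53)*(-2827) - 1171 = -2827/1272 - 1171 = -1492339/1272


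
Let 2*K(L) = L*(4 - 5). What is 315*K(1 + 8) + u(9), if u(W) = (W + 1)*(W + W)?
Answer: -2475/2 ≈ -1237.5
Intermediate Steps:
K(L) = -L/2 (K(L) = (L*(4 - 5))/2 = (L*(-1))/2 = (-L)/2 = -L/2)
u(W) = 2*W*(1 + W) (u(W) = (1 + W)*(2*W) = 2*W*(1 + W))
315*K(1 + 8) + u(9) = 315*(-(1 + 8)/2) + 2*9*(1 + 9) = 315*(-½*9) + 2*9*10 = 315*(-9/2) + 180 = -2835/2 + 180 = -2475/2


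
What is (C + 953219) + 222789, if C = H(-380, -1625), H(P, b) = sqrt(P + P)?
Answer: 1176008 + 2*I*sqrt(190) ≈ 1.176e+6 + 27.568*I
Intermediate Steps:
H(P, b) = sqrt(2)*sqrt(P) (H(P, b) = sqrt(2*P) = sqrt(2)*sqrt(P))
C = 2*I*sqrt(190) (C = sqrt(2)*sqrt(-380) = sqrt(2)*(2*I*sqrt(95)) = 2*I*sqrt(190) ≈ 27.568*I)
(C + 953219) + 222789 = (2*I*sqrt(190) + 953219) + 222789 = (953219 + 2*I*sqrt(190)) + 222789 = 1176008 + 2*I*sqrt(190)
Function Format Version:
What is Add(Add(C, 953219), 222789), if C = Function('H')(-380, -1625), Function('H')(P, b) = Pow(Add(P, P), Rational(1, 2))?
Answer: Add(1176008, Mul(2, I, Pow(190, Rational(1, 2)))) ≈ Add(1.1760e+6, Mul(27.568, I))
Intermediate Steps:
Function('H')(P, b) = Mul(Pow(2, Rational(1, 2)), Pow(P, Rational(1, 2))) (Function('H')(P, b) = Pow(Mul(2, P), Rational(1, 2)) = Mul(Pow(2, Rational(1, 2)), Pow(P, Rational(1, 2))))
C = Mul(2, I, Pow(190, Rational(1, 2))) (C = Mul(Pow(2, Rational(1, 2)), Pow(-380, Rational(1, 2))) = Mul(Pow(2, Rational(1, 2)), Mul(2, I, Pow(95, Rational(1, 2)))) = Mul(2, I, Pow(190, Rational(1, 2))) ≈ Mul(27.568, I))
Add(Add(C, 953219), 222789) = Add(Add(Mul(2, I, Pow(190, Rational(1, 2))), 953219), 222789) = Add(Add(953219, Mul(2, I, Pow(190, Rational(1, 2)))), 222789) = Add(1176008, Mul(2, I, Pow(190, Rational(1, 2))))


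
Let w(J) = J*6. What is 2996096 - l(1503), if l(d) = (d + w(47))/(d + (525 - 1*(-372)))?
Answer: 479375241/160 ≈ 2.9961e+6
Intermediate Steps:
w(J) = 6*J
l(d) = (282 + d)/(897 + d) (l(d) = (d + 6*47)/(d + (525 - 1*(-372))) = (d + 282)/(d + (525 + 372)) = (282 + d)/(d + 897) = (282 + d)/(897 + d))
2996096 - l(1503) = 2996096 - (282 + 1503)/(897 + 1503) = 2996096 - 1785/2400 = 2996096 - 1*119/160 = 2996096 - 119/160 = 479375241/160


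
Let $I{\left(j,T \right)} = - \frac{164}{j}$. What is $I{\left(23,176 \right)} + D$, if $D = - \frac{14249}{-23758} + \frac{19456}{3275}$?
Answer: $- \frac{1055695971}{1789571350} \approx -0.58992$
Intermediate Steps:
$D = \frac{508901123}{77807450}$ ($D = \left(-14249\right) \left(- \frac{1}{23758}\right) + 19456 \cdot \frac{1}{3275} = \frac{14249}{23758} + \frac{19456}{3275} = \frac{508901123}{77807450} \approx 6.5405$)
$I{\left(23,176 \right)} + D = - \frac{164}{23} + \frac{508901123}{77807450} = - \frac{1055695971}{1789571350}$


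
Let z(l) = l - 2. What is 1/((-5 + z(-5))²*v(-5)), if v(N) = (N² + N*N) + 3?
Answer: 1/7632 ≈ 0.00013103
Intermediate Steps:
v(N) = 3 + 2*N² (v(N) = (N² + N²) + 3 = 2*N² + 3 = 3 + 2*N²)
z(l) = -2 + l
1/((-5 + z(-5))²*v(-5)) = 1/((-5 + (-2 - 5))²*(3 + 2*(-5)²)) = 1/((-5 - 7)²*(3 + 2*25)) = 1/((-12)²*(3 + 50)) = 1/(144*53) = 1/7632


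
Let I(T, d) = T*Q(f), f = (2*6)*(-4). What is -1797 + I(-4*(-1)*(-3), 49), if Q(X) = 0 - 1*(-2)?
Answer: -1821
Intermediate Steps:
f = -48 (f = 12*(-4) = -48)
Q(X) = 2 (Q(X) = 0 + 2 = 2)
I(T, d) = 2*T (I(T, d) = T*2 = 2*T)
-1797 + I(-4*(-1)*(-3), 49) = -1797 + 2*(-4*(-1)*(-3)) = -1797 + 2*(4*(-3)) = -1797 + 2*(-12) = -1797 - 24 = -1821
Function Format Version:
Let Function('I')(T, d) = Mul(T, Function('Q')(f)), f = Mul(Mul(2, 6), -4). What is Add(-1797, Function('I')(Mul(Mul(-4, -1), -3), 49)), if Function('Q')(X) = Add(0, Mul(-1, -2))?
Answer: -1821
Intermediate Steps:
f = -48 (f = Mul(12, -4) = -48)
Function('Q')(X) = 2 (Function('Q')(X) = Add(0, 2) = 2)
Function('I')(T, d) = Mul(2, T) (Function('I')(T, d) = Mul(T, 2) = Mul(2, T))
Add(-1797, Function('I')(Mul(Mul(-4, -1), -3), 49)) = Add(-1797, Mul(2, Mul(Mul(-4, -1), -3))) = Add(-1797, Mul(2, Mul(4, -3))) = Add(-1797, Mul(2, -12)) = Add(-1797, -24) = -1821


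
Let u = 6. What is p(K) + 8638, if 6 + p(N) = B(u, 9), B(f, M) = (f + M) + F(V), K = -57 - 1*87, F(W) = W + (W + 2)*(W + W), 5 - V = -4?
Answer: 8854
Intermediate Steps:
V = 9 (V = 5 - 1*(-4) = 5 + 4 = 9)
F(W) = W + 2*W*(2 + W) (F(W) = W + (2 + W)*(2*W) = W + 2*W*(2 + W))
K = -144 (K = -57 - 87 = -144)
B(f, M) = 207 + M + f (B(f, M) = (f + M) + 9*(5 + 2*9) = (M + f) + 9*(5 + 18) = (M + f) + 9*23 = (M + f) + 207 = 207 + M + f)
p(N) = 216 (p(N) = -6 + (207 + 9 + 6) = -6 + 222 = 216)
p(K) + 8638 = 216 + 8638 = 8854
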